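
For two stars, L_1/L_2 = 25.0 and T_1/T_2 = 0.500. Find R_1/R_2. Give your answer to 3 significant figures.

20.0

L ∝ R²T⁴ gives R ∝ √L / T², so
R_1/R_2 = √(25.0) / (0.500)² = 5.000 / 0.2500 = 20.00.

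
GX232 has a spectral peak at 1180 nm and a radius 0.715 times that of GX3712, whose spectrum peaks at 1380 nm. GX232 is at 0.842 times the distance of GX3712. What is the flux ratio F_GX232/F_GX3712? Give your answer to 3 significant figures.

1.35

Wien's law: T_GX232/T_GX3712 = λ_GX3712/λ_GX232 = 1380/1180 = 1.169.
L_GX232/L_GX3712 = (R_GX232/R_GX3712)²(T_GX232/T_GX3712)⁴ = (0.715)²(1.169)⁴ = 0.9563.
F_GX232/F_GX3712 = (L_GX232/L_GX3712)/(d_GX232/d_GX3712)² = 0.9563/(0.842)² = 1.349.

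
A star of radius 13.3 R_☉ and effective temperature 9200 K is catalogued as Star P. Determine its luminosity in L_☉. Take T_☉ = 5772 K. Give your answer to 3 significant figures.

L/L_☉ = (R/R_☉)² (T/T_☉)⁴ = (13.3)² × (9200/5772)⁴
       = 176.9 × (1.594)⁴ = 176.9 × 6.454 = 1142.

1.14×10^3 L_☉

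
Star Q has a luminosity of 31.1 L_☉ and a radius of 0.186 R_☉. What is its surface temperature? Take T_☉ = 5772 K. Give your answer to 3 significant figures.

3.16×10^4 K

T/T_☉ = (L/L_☉)^(1/4) / (R/R_☉)^(1/2)
T = 5772 × (31.1)^(1/4) / √(0.186) = 5772 × 2.362 / 0.4313 = 3.161×10^4 K.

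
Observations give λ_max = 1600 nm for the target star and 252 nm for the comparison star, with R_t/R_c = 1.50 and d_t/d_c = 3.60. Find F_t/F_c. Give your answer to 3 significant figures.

Wien's law: T_t/T_c = λ_c/λ_t = 252/1600 = 0.1575.
L_t/L_c = (R_t/R_c)²(T_t/T_c)⁴ = (1.50)²(0.1575)⁴ = 0.001385.
F_t/F_c = (L_t/L_c)/(d_t/d_c)² = 0.001385/(3.60)² = 1.068×10^-4.

1.07×10^-4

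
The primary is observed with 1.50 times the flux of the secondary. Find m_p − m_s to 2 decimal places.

-0.44

m_p − m_s = −2.5 log₁₀(F_p/F_s) = −2.5 log₁₀(1.50) = −2.5 × (0.176) = -0.440.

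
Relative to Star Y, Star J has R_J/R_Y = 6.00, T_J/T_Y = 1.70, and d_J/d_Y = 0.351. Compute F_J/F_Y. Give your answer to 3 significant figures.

L_J/L_Y = (R_J/R_Y)²(T_J/T_Y)⁴ = (6.00)² × (1.70)⁴ = 300.7.
F_J/F_Y = (L_J/L_Y)/(d_J/d_Y)² = 300.7 / (0.351)² = 2441.

2.44×10^3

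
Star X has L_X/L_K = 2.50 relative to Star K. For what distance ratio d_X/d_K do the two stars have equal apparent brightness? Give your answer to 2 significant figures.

Equal flux requires L_X/d_X² = L_K/d_K², so d_X/d_K = √(L_X/L_K)
= √(2.50) = 1.581.

1.6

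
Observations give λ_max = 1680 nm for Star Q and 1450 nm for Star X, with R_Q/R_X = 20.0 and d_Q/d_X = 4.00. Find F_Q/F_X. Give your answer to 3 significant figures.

Wien's law: T_Q/T_X = λ_X/λ_Q = 1450/1680 = 0.8631.
L_Q/L_X = (R_Q/R_X)²(T_Q/T_X)⁴ = (20.0)²(0.8631)⁴ = 222.0.
F_Q/F_X = (L_Q/L_X)/(d_Q/d_X)² = 222.0/(4.00)² = 13.87.

13.9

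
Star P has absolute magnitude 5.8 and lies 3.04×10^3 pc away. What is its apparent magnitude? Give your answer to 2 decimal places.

18.21

m = M + 5 log₁₀(d/10 pc) = 5.8 + 5 log₁₀(3.04×10^3/10)
  = 5.8 + 5 × 2.483 = 5.8 + 12.41 = 18.21.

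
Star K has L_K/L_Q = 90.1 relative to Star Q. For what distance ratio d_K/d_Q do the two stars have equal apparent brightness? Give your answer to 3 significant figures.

Equal flux requires L_K/d_K² = L_Q/d_Q², so d_K/d_Q = √(L_K/L_Q)
= √(90.1) = 9.492.

9.49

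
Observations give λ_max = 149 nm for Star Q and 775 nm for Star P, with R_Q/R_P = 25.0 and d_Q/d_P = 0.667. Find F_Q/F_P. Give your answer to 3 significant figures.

1.03×10^6

Wien's law: T_Q/T_P = λ_P/λ_Q = 775/149 = 5.201.
L_Q/L_P = (R_Q/R_P)²(T_Q/T_P)⁴ = (25.0)²(5.201)⁴ = 4.574×10^5.
F_Q/F_P = (L_Q/L_P)/(d_Q/d_P)² = 4.574×10^5/(0.667)² = 1.028×10^6.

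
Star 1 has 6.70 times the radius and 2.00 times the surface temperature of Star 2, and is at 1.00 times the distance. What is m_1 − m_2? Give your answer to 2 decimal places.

L_1/L_2 = (6.70)²(2.00)⁴ = 718.2.
F_1/F_2 = (L_1/L_2)/(d_1/d_2)² = 718.2/1.000 = 718.2.
m_1 − m_2 = −2.5 log₁₀(718.2) = -7.14.

-7.14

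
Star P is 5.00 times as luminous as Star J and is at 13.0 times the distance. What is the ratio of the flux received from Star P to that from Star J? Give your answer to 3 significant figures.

0.0296

F = L/(4πd²), so F_P/F_J = (L_P/L_J) / (d_P/d_J)²
= 5.00 / (13.0)² = 5.00 / 169.0 = 0.02959.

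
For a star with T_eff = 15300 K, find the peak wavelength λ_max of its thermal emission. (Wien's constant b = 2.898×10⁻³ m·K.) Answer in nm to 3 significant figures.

189 nm

λ_max = b/T = 2.898×10⁻³ / 15300 = 1.89×10^-7 m = 189.4 nm.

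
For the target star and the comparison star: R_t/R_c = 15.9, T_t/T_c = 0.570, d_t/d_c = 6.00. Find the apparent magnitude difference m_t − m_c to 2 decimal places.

0.33

L_t/L_c = (15.9)²(0.570)⁴ = 26.69.
F_t/F_c = (L_t/L_c)/(d_t/d_c)² = 26.69/36.00 = 0.7413.
m_t − m_c = −2.5 log₁₀(0.7413) = 0.33.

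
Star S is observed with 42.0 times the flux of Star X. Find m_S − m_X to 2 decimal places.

m_S − m_X = −2.5 log₁₀(F_S/F_X) = −2.5 log₁₀(42.0) = −2.5 × (1.623) = -4.058.

-4.06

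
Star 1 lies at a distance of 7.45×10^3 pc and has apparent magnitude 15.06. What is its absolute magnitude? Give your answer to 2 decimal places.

0.70

M = m − 5 log₁₀(d/10 pc) = 15.06 − 5 log₁₀(7.45×10^3/10)
  = 15.06 − 5 × 2.872 = 15.06 − 14.36 = 0.70.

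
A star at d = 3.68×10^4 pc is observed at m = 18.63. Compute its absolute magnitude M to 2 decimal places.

0.80

M = m − 5 log₁₀(d/10 pc) = 18.63 − 5 log₁₀(3.68×10^4/10)
  = 18.63 − 5 × 3.566 = 18.63 − 17.83 = 0.80.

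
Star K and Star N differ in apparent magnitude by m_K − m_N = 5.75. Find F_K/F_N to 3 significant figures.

0.00501

F_K/F_N = 10^(−(m_K − m_N)/2.5) = 10^(-5.75/2.5) = 10^-2.300 = 0.005012.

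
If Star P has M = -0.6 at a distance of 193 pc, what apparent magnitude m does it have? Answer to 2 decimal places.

m = M + 5 log₁₀(d/10 pc) = -0.6 + 5 log₁₀(193/10)
  = -0.6 + 5 × 1.286 = -0.6 + 6.43 = 5.83.

5.83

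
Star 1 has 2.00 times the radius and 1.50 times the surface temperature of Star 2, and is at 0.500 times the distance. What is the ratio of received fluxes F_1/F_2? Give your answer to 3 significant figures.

81.0

L_1/L_2 = (R_1/R_2)²(T_1/T_2)⁴ = (2.00)² × (1.50)⁴ = 20.25.
F_1/F_2 = (L_1/L_2)/(d_1/d_2)² = 20.25 / (0.500)² = 81.00.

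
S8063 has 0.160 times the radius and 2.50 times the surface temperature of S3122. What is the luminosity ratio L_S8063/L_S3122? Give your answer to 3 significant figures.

From the Stefan–Boltzmann law, L ∝ R²T⁴, so
L_S8063/L_S3122 = (R_S8063/R_S3122)² (T_S8063/T_S3122)⁴ = (0.160)² × (2.50)⁴ = 0.02560 × 39.06 = 1.000.

1.00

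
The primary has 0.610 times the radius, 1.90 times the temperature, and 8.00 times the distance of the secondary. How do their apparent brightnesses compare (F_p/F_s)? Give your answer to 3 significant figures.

0.0758

L_p/L_s = (R_p/R_s)²(T_p/T_s)⁴ = (0.610)² × (1.90)⁴ = 4.849.
F_p/F_s = (L_p/L_s)/(d_p/d_s)² = 4.849 / (8.00)² = 0.07577.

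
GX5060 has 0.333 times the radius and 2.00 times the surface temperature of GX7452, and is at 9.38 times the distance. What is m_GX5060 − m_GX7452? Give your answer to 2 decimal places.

L_GX5060/L_GX7452 = (0.333)²(2.00)⁴ = 1.774.
F_GX5060/F_GX7452 = (L_GX5060/L_GX7452)/(d_GX5060/d_GX7452)² = 1.774/87.98 = 0.02017.
m_GX5060 − m_GX7452 = −2.5 log₁₀(0.02017) = 4.24.

4.24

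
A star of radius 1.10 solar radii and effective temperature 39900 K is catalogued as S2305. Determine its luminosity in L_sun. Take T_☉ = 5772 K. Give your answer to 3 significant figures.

L/L_☉ = (R/R_☉)² (T/T_☉)⁴ = (1.10)² × (39900/5772)⁴
       = 1.210 × (6.913)⁴ = 1.210 × 2283 = 2763.

2.76×10^3 L_sun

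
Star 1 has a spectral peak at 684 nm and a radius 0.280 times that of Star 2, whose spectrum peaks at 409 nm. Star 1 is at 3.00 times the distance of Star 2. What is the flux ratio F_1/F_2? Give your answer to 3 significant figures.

Wien's law: T_1/T_2 = λ_2/λ_1 = 409/684 = 0.5980.
L_1/L_2 = (R_1/R_2)²(T_1/T_2)⁴ = (0.280)²(0.5980)⁴ = 0.01002.
F_1/F_2 = (L_1/L_2)/(d_1/d_2)² = 0.01002/(3.00)² = 0.001114.

0.00111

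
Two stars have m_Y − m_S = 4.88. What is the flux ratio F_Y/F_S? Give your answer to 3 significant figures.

0.0112

F_Y/F_S = 10^(−(m_Y − m_S)/2.5) = 10^(-4.88/2.5) = 10^-1.952 = 0.01117.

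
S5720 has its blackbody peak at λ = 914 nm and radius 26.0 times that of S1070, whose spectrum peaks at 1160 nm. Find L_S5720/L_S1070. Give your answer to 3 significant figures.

1.75×10^3

Wien's law gives T ∝ 1/λ_max, so T_S5720/T_S1070 = λ_S1070/λ_S5720 = 1160/914 = 1.269.
Then L ∝ R²T⁴ gives L_S5720/L_S1070 = (26.0)² × (1.269)⁴ = 676.0 × 2.594 = 1754.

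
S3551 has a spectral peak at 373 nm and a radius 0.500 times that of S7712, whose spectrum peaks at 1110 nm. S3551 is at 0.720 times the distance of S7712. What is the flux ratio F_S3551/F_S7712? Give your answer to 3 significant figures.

Wien's law: T_S3551/T_S7712 = λ_S7712/λ_S3551 = 1110/373 = 2.976.
L_S3551/L_S7712 = (R_S3551/R_S7712)²(T_S3551/T_S7712)⁴ = (0.500)²(2.976)⁴ = 19.61.
F_S3551/F_S7712 = (L_S3551/L_S7712)/(d_S3551/d_S7712)² = 19.61/(0.720)² = 37.82.

37.8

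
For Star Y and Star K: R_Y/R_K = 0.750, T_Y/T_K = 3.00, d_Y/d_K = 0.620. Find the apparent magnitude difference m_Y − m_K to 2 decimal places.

L_Y/L_K = (0.750)²(3.00)⁴ = 45.56.
F_Y/F_K = (L_Y/L_K)/(d_Y/d_K)² = 45.56/0.3844 = 118.5.
m_Y − m_K = −2.5 log₁₀(118.5) = -5.18.

-5.18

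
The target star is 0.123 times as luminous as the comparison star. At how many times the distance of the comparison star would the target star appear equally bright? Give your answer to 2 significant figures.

0.35

Equal flux requires L_t/d_t² = L_c/d_c², so d_t/d_c = √(L_t/L_c)
= √(0.123) = 0.3507.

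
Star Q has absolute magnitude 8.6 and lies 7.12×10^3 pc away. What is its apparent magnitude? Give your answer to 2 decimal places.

m = M + 5 log₁₀(d/10 pc) = 8.6 + 5 log₁₀(7.12×10^3/10)
  = 8.6 + 5 × 2.852 = 8.6 + 14.26 = 22.86.

22.86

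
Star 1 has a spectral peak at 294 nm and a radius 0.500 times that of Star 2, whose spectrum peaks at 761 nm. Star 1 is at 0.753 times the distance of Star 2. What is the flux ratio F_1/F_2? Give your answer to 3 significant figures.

19.8

Wien's law: T_1/T_2 = λ_2/λ_1 = 761/294 = 2.588.
L_1/L_2 = (R_1/R_2)²(T_1/T_2)⁴ = (0.500)²(2.588)⁴ = 11.22.
F_1/F_2 = (L_1/L_2)/(d_1/d_2)² = 11.22/(0.753)² = 19.79.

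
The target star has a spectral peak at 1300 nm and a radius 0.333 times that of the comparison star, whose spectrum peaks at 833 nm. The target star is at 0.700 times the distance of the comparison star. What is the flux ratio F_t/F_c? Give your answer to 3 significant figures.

0.0382

Wien's law: T_t/T_c = λ_c/λ_t = 833/1300 = 0.6408.
L_t/L_c = (R_t/R_c)²(T_t/T_c)⁴ = (0.333)²(0.6408)⁴ = 0.01869.
F_t/F_c = (L_t/L_c)/(d_t/d_c)² = 0.01869/(0.700)² = 0.03815.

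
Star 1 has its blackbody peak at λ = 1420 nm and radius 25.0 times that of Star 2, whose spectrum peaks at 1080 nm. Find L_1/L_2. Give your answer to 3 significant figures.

Wien's law gives T ∝ 1/λ_max, so T_1/T_2 = λ_2/λ_1 = 1080/1420 = 0.7606.
Then L ∝ R²T⁴ gives L_1/L_2 = (25.0)² × (0.7606)⁴ = 625.0 × 0.3346 = 209.1.

209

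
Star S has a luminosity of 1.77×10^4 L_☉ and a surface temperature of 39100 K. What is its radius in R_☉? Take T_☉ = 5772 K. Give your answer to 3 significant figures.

2.90 R_☉

R/R_☉ = √(L/L_☉) / (T/T_☉)² = √(1.77×10^4) / (6.774)²
       = 133.0 / 45.89 = 2.899.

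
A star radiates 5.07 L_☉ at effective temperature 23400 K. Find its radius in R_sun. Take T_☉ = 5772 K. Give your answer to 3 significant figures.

0.137 R_sun

R/R_☉ = √(L/L_☉) / (T/T_☉)² = √(5.07) / (4.054)²
       = 2.252 / 16.44 = 0.1370.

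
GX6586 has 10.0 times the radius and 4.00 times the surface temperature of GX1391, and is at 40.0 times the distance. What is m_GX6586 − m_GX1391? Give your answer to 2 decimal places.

L_GX6586/L_GX1391 = (10.0)²(4.00)⁴ = 2.560×10^4.
F_GX6586/F_GX1391 = (L_GX6586/L_GX1391)/(d_GX6586/d_GX1391)² = 2.560×10^4/1600 = 16.00.
m_GX6586 − m_GX1391 = −2.5 log₁₀(16.00) = -3.01.

-3.01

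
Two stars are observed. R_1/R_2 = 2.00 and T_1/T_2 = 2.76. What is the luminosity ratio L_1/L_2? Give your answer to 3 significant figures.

232

From the Stefan–Boltzmann law, L ∝ R²T⁴, so
L_1/L_2 = (R_1/R_2)² (T_1/T_2)⁴ = (2.00)² × (2.76)⁴ = 4.000 × 58.03 = 232.1.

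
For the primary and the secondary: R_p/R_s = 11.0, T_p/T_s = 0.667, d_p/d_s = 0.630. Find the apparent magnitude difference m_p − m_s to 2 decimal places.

L_p/L_s = (11.0)²(0.667)⁴ = 23.95.
F_p/F_s = (L_p/L_s)/(d_p/d_s)² = 23.95/0.3969 = 60.34.
m_p − m_s = −2.5 log₁₀(60.34) = -4.45.

-4.45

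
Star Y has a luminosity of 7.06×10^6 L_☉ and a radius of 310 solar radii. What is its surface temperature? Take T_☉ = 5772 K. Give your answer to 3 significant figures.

1.69×10^4 K

T/T_☉ = (L/L_☉)^(1/4) / (R/R_☉)^(1/2)
T = 5772 × (7.06×10^6)^(1/4) / √(310) = 5772 × 51.55 / 17.61 = 1.690×10^4 K.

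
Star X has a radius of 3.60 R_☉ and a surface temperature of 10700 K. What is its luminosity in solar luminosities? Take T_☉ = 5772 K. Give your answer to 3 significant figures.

153 solar luminosities

L/L_☉ = (R/R_☉)² (T/T_☉)⁴ = (3.60)² × (10700/5772)⁴
       = 12.96 × (1.854)⁴ = 12.96 × 11.81 = 153.1.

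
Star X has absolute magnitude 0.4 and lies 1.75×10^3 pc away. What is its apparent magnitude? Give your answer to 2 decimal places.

m = M + 5 log₁₀(d/10 pc) = 0.4 + 5 log₁₀(1.75×10^3/10)
  = 0.4 + 5 × 2.243 = 0.4 + 11.22 = 11.62.

11.62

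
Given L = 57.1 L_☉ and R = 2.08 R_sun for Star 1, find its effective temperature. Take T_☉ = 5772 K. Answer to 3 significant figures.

1.10×10^4 K

T/T_☉ = (L/L_☉)^(1/4) / (R/R_☉)^(1/2)
T = 5772 × (57.1)^(1/4) / √(2.08) = 5772 × 2.749 / 1.442 = 1.100×10^4 K.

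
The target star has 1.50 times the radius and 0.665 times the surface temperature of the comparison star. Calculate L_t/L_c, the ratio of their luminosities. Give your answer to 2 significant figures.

0.44

From the Stefan–Boltzmann law, L ∝ R²T⁴, so
L_t/L_c = (R_t/R_c)² (T_t/T_c)⁴ = (1.50)² × (0.665)⁴ = 2.250 × 0.1956 = 0.4400.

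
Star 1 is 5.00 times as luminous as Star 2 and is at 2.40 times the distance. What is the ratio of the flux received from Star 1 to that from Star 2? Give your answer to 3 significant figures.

0.868

F = L/(4πd²), so F_1/F_2 = (L_1/L_2) / (d_1/d_2)²
= 5.00 / (2.40)² = 5.00 / 5.760 = 0.8681.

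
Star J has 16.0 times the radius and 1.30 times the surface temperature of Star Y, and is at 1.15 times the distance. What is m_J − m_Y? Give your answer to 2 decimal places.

-6.86

L_J/L_Y = (16.0)²(1.30)⁴ = 731.2.
F_J/F_Y = (L_J/L_Y)/(d_J/d_Y)² = 731.2/1.322 = 552.9.
m_J − m_Y = −2.5 log₁₀(552.9) = -6.86.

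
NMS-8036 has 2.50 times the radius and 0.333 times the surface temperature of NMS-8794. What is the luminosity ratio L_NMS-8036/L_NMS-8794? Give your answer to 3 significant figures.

0.0769

From the Stefan–Boltzmann law, L ∝ R²T⁴, so
L_NMS-8036/L_NMS-8794 = (R_NMS-8036/R_NMS-8794)² (T_NMS-8036/T_NMS-8794)⁴ = (2.50)² × (0.333)⁴ = 6.250 × 0.01230 = 0.07685.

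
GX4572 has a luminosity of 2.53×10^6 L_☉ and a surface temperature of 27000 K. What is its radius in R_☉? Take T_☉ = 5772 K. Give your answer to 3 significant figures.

R/R_☉ = √(L/L_☉) / (T/T_☉)² = √(2.53×10^6) / (4.678)²
       = 1591 / 21.88 = 72.69.

72.7 R_☉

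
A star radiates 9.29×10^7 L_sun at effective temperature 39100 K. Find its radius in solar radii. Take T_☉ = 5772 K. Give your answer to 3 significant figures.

R/R_☉ = √(L/L_☉) / (T/T_☉)² = √(9.29×10^7) / (6.774)²
       = 9638 / 45.89 = 210.0.

210 solar radii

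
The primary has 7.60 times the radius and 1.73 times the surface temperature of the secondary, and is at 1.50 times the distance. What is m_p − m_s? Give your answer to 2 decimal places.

L_p/L_s = (7.60)²(1.73)⁴ = 517.4.
F_p/F_s = (L_p/L_s)/(d_p/d_s)² = 517.4/2.250 = 229.9.
m_p − m_s = −2.5 log₁₀(229.9) = -5.90.

-5.90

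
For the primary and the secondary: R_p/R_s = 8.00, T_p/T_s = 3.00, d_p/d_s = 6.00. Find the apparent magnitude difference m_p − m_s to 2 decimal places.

L_p/L_s = (8.00)²(3.00)⁴ = 5184.
F_p/F_s = (L_p/L_s)/(d_p/d_s)² = 5184/36.00 = 144.0.
m_p − m_s = −2.5 log₁₀(144.0) = -5.40.

-5.40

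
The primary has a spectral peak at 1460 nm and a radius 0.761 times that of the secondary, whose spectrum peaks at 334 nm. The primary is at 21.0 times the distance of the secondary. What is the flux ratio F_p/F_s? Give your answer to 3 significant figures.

Wien's law: T_p/T_s = λ_s/λ_p = 334/1460 = 0.2288.
L_p/L_s = (R_p/R_s)²(T_p/T_s)⁴ = (0.761)²(0.2288)⁴ = 0.001586.
F_p/F_s = (L_p/L_s)/(d_p/d_s)² = 0.001586/(21.0)² = 3.597×10^-6.

3.60×10^-6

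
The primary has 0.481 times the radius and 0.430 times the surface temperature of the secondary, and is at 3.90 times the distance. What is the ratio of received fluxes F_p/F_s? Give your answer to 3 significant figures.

5.20×10^-4

L_p/L_s = (R_p/R_s)²(T_p/T_s)⁴ = (0.481)² × (0.430)⁴ = 0.007910.
F_p/F_s = (L_p/L_s)/(d_p/d_s)² = 0.007910 / (3.90)² = 5.200×10^-4.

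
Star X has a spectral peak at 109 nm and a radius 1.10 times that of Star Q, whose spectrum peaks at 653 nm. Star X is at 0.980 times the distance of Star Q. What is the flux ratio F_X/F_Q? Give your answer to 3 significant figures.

1.62×10^3

Wien's law: T_X/T_Q = λ_Q/λ_X = 653/109 = 5.991.
L_X/L_Q = (R_X/R_Q)²(T_X/T_Q)⁴ = (1.10)²(5.991)⁴ = 1559.
F_X/F_Q = (L_X/L_Q)/(d_X/d_Q)² = 1559/(0.980)² = 1623.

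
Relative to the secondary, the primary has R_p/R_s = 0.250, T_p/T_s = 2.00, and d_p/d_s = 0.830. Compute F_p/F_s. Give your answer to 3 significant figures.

1.45

L_p/L_s = (R_p/R_s)²(T_p/T_s)⁴ = (0.250)² × (2.00)⁴ = 1.000.
F_p/F_s = (L_p/L_s)/(d_p/d_s)² = 1.000 / (0.830)² = 1.452.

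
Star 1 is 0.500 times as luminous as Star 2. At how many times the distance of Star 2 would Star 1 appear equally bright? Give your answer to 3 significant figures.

Equal flux requires L_1/d_1² = L_2/d_2², so d_1/d_2 = √(L_1/L_2)
= √(0.500) = 0.7071.

0.707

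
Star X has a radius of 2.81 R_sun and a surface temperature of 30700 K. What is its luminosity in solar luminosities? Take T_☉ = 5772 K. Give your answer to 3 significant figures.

L/L_☉ = (R/R_☉)² (T/T_☉)⁴ = (2.81)² × (30700/5772)⁴
       = 7.896 × (5.319)⁴ = 7.896 × 800.3 = 6319.

6.32×10^3 solar luminosities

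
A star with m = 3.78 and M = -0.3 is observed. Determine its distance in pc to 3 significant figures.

m − M = 5 log₁₀(d/10 pc)
3.78 − (-0.3) = 4.08 = 5 log₁₀(d/10)
d = 10 × 10^(4.08/5) = 10 × 10^0.816 = 65.46 pc.

65.5 pc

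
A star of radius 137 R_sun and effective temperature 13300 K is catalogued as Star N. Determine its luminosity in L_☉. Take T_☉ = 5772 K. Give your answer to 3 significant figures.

L/L_☉ = (R/R_☉)² (T/T_☉)⁴ = (137)² × (13300/5772)⁴
       = 1.877×10^4 × (2.304)⁴ = 1.877×10^4 × 28.19 = 5.291×10^5.

5.29×10^5 L_☉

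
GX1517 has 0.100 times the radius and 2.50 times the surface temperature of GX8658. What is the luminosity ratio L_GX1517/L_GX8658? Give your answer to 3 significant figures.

From the Stefan–Boltzmann law, L ∝ R²T⁴, so
L_GX1517/L_GX8658 = (R_GX1517/R_GX8658)² (T_GX1517/T_GX8658)⁴ = (0.100)² × (2.50)⁴ = 0.01000 × 39.06 = 0.3906.

0.391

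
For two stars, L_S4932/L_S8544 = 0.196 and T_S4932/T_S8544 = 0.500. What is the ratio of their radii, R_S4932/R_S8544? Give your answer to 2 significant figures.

L ∝ R²T⁴ gives R ∝ √L / T², so
R_S4932/R_S8544 = √(0.196) / (0.500)² = 0.4427 / 0.2500 = 1.771.

1.8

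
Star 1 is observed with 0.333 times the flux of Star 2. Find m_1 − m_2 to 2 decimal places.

m_1 − m_2 = −2.5 log₁₀(F_1/F_2) = −2.5 log₁₀(0.333) = −2.5 × (-0.478) = 1.194.

1.19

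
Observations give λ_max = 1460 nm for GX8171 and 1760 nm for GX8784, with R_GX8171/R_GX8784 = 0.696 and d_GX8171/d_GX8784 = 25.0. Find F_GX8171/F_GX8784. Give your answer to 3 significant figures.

0.00164

Wien's law: T_GX8171/T_GX8784 = λ_GX8784/λ_GX8171 = 1760/1460 = 1.205.
L_GX8171/L_GX8784 = (R_GX8171/R_GX8784)²(T_GX8171/T_GX8784)⁴ = (0.696)²(1.205)⁴ = 1.023.
F_GX8171/F_GX8784 = (L_GX8171/L_GX8784)/(d_GX8171/d_GX8784)² = 1.023/(25.0)² = 0.001637.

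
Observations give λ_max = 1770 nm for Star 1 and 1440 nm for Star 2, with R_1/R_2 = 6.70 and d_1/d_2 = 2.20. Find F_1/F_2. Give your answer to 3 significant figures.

4.06

Wien's law: T_1/T_2 = λ_2/λ_1 = 1440/1770 = 0.8136.
L_1/L_2 = (R_1/R_2)²(T_1/T_2)⁴ = (6.70)²(0.8136)⁴ = 19.67.
F_1/F_2 = (L_1/L_2)/(d_1/d_2)² = 19.67/(2.20)² = 4.063.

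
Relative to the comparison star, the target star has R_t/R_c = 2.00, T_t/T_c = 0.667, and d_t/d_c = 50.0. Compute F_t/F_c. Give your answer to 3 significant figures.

3.17×10^-4

L_t/L_c = (R_t/R_c)²(T_t/T_c)⁴ = (2.00)² × (0.667)⁴ = 0.7917.
F_t/F_c = (L_t/L_c)/(d_t/d_c)² = 0.7917 / (50.0)² = 3.167×10^-4.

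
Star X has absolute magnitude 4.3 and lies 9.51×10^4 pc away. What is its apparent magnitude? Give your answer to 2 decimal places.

m = M + 5 log₁₀(d/10 pc) = 4.3 + 5 log₁₀(9.51×10^4/10)
  = 4.3 + 5 × 3.978 = 4.3 + 19.89 = 24.19.

24.19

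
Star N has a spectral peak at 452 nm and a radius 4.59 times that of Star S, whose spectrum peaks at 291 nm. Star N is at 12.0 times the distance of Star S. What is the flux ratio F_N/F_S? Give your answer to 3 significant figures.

Wien's law: T_N/T_S = λ_S/λ_N = 291/452 = 0.6438.
L_N/L_S = (R_N/R_S)²(T_N/T_S)⁴ = (4.59)²(0.6438)⁴ = 3.619.
F_N/F_S = (L_N/L_S)/(d_N/d_S)² = 3.619/(12.0)² = 0.02514.

0.0251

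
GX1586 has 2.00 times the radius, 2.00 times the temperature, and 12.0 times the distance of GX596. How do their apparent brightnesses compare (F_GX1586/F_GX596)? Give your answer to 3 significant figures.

L_GX1586/L_GX596 = (R_GX1586/R_GX596)²(T_GX1586/T_GX596)⁴ = (2.00)² × (2.00)⁴ = 64.00.
F_GX1586/F_GX596 = (L_GX1586/L_GX596)/(d_GX1586/d_GX596)² = 64.00 / (12.0)² = 0.4444.

0.444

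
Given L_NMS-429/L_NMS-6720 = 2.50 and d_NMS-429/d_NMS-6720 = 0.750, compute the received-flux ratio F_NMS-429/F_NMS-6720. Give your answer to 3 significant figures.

4.44

F = L/(4πd²), so F_NMS-429/F_NMS-6720 = (L_NMS-429/L_NMS-6720) / (d_NMS-429/d_NMS-6720)²
= 2.50 / (0.750)² = 2.50 / 0.5625 = 4.444.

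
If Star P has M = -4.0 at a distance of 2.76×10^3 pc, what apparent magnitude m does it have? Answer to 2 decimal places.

8.20

m = M + 5 log₁₀(d/10 pc) = -4.0 + 5 log₁₀(2.76×10^3/10)
  = -4.0 + 5 × 2.441 = -4.0 + 12.20 = 8.20.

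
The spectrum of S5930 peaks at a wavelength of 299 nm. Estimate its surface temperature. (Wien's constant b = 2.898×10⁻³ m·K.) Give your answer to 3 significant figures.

T = b/λ_max = 2.898×10⁻³ / (299×10⁻⁹) = 9692 K.

9.69×10^3 K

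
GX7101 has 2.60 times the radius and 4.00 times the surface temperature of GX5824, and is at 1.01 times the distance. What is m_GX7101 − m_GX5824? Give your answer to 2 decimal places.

L_GX7101/L_GX5824 = (2.60)²(4.00)⁴ = 1731.
F_GX7101/F_GX5824 = (L_GX7101/L_GX5824)/(d_GX7101/d_GX5824)² = 1731/1.020 = 1696.
m_GX7101 − m_GX5824 = −2.5 log₁₀(1696) = -8.07.

-8.07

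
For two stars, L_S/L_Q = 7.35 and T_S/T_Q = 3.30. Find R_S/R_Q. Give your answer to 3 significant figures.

L ∝ R²T⁴ gives R ∝ √L / T², so
R_S/R_Q = √(7.35) / (3.30)² = 2.711 / 10.89 = 0.2490.

0.249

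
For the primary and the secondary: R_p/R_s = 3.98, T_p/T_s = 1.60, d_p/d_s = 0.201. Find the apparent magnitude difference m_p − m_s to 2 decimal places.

-8.52

L_p/L_s = (3.98)²(1.60)⁴ = 103.8.
F_p/F_s = (L_p/L_s)/(d_p/d_s)² = 103.8/0.04040 = 2570.
m_p − m_s = −2.5 log₁₀(2570) = -8.52.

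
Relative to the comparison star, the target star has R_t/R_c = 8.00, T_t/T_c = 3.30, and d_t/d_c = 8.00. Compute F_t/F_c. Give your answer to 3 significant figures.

119

L_t/L_c = (R_t/R_c)²(T_t/T_c)⁴ = (8.00)² × (3.30)⁴ = 7590.
F_t/F_c = (L_t/L_c)/(d_t/d_c)² = 7590 / (8.00)² = 118.6.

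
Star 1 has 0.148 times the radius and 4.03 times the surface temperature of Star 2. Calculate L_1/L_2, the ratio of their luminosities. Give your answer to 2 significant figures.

5.8

From the Stefan–Boltzmann law, L ∝ R²T⁴, so
L_1/L_2 = (R_1/R_2)² (T_1/T_2)⁴ = (0.148)² × (4.03)⁴ = 0.02190 × 263.8 = 5.778.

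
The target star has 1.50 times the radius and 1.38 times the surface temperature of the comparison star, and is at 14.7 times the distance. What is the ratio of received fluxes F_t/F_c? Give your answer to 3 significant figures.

0.0378

L_t/L_c = (R_t/R_c)²(T_t/T_c)⁴ = (1.50)² × (1.38)⁴ = 8.160.
F_t/F_c = (L_t/L_c)/(d_t/d_c)² = 8.160 / (14.7)² = 0.03776.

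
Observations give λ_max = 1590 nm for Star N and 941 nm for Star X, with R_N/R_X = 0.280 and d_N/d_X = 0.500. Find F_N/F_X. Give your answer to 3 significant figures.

Wien's law: T_N/T_X = λ_X/λ_N = 941/1590 = 0.5918.
L_N/L_X = (R_N/R_X)²(T_N/T_X)⁴ = (0.280)²(0.5918)⁴ = 0.009618.
F_N/F_X = (L_N/L_X)/(d_N/d_X)² = 0.009618/(0.500)² = 0.03847.

0.0385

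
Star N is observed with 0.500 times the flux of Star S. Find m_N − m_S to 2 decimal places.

m_N − m_S = −2.5 log₁₀(F_N/F_S) = −2.5 log₁₀(0.500) = −2.5 × (-0.301) = 0.753.

0.75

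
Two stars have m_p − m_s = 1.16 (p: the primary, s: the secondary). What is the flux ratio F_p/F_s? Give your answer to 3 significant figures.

0.344

F_p/F_s = 10^(−(m_p − m_s)/2.5) = 10^(-1.16/2.5) = 10^-0.464 = 0.3436.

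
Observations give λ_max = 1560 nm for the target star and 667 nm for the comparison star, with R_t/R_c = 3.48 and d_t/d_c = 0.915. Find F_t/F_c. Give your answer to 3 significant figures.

Wien's law: T_t/T_c = λ_c/λ_t = 667/1560 = 0.4276.
L_t/L_c = (R_t/R_c)²(T_t/T_c)⁴ = (3.48)²(0.4276)⁴ = 0.4047.
F_t/F_c = (L_t/L_c)/(d_t/d_c)² = 0.4047/(0.915)² = 0.4834.

0.483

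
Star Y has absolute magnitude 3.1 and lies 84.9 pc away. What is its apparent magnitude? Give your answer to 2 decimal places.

m = M + 5 log₁₀(d/10 pc) = 3.1 + 5 log₁₀(84.9/10)
  = 3.1 + 5 × 0.929 = 3.1 + 4.64 = 7.74.

7.74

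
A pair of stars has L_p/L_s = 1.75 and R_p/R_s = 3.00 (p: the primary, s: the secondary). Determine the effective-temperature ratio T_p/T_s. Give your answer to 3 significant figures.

0.664

L ∝ R²T⁴ gives T ∝ (L/R²)^(1/4), so
T_p/T_s = (1.75 / 3.00²)^(1/4) = (0.1944)^(1/4) = 0.6640.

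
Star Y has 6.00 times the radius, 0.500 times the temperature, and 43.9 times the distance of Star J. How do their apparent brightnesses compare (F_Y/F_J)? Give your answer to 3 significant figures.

L_Y/L_J = (R_Y/R_J)²(T_Y/T_J)⁴ = (6.00)² × (0.500)⁴ = 2.250.
F_Y/F_J = (L_Y/L_J)/(d_Y/d_J)² = 2.250 / (43.9)² = 0.001167.

0.00117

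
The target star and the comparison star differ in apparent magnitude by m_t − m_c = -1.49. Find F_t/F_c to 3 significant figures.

3.94

F_t/F_c = 10^(−(m_t − m_c)/2.5) = 10^(1.49/2.5) = 10^0.596 = 3.945.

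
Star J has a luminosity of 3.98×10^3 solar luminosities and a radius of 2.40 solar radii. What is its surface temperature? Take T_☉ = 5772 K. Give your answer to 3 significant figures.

2.96×10^4 K

T/T_☉ = (L/L_☉)^(1/4) / (R/R_☉)^(1/2)
T = 5772 × (3.98×10^3)^(1/4) / √(2.40) = 5772 × 7.943 / 1.549 = 2.959×10^4 K.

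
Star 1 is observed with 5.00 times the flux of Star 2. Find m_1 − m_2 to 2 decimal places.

m_1 − m_2 = −2.5 log₁₀(F_1/F_2) = −2.5 log₁₀(5.00) = −2.5 × (0.699) = -1.747.

-1.75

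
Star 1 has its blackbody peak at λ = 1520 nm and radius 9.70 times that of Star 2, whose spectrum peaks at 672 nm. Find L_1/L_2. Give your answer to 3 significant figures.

3.59

Wien's law gives T ∝ 1/λ_max, so T_1/T_2 = λ_2/λ_1 = 672/1520 = 0.4421.
Then L ∝ R²T⁴ gives L_1/L_2 = (9.70)² × (0.4421)⁴ = 94.09 × 0.03820 = 3.595.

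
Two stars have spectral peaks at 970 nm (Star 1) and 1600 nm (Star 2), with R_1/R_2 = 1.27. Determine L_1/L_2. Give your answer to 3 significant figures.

11.9

Wien's law gives T ∝ 1/λ_max, so T_1/T_2 = λ_2/λ_1 = 1600/970 = 1.649.
Then L ∝ R²T⁴ gives L_1/L_2 = (1.27)² × (1.649)⁴ = 1.613 × 7.403 = 11.94.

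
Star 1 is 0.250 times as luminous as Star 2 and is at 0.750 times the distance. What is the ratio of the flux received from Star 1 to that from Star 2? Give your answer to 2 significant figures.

F = L/(4πd²), so F_1/F_2 = (L_1/L_2) / (d_1/d_2)²
= 0.250 / (0.750)² = 0.250 / 0.5625 = 0.4444.

0.44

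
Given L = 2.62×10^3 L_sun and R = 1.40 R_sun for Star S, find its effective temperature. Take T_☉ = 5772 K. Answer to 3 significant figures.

T/T_☉ = (L/L_☉)^(1/4) / (R/R_☉)^(1/2)
T = 5772 × (2.62×10^3)^(1/4) / √(1.40) = 5772 × 7.154 / 1.183 = 3.490×10^4 K.

3.49×10^4 K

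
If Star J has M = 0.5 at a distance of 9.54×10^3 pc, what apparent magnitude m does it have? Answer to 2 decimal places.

m = M + 5 log₁₀(d/10 pc) = 0.5 + 5 log₁₀(9.54×10^3/10)
  = 0.5 + 5 × 2.980 = 0.5 + 14.90 = 15.40.

15.40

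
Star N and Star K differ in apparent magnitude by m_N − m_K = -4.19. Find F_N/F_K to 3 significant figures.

F_N/F_K = 10^(−(m_N − m_K)/2.5) = 10^(4.19/2.5) = 10^1.676 = 47.42.

47.4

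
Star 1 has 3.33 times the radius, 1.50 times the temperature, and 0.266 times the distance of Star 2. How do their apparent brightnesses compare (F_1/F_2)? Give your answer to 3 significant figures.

L_1/L_2 = (R_1/R_2)²(T_1/T_2)⁴ = (3.33)² × (1.50)⁴ = 56.14.
F_1/F_2 = (L_1/L_2)/(d_1/d_2)² = 56.14 / (0.266)² = 793.4.

793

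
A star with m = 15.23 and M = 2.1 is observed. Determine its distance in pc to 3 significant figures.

4.23×10^3 pc

m − M = 5 log₁₀(d/10 pc)
15.23 − (2.1) = 13.13 = 5 log₁₀(d/10)
d = 10 × 10^(13.13/5) = 10 × 10^2.626 = 4227 pc.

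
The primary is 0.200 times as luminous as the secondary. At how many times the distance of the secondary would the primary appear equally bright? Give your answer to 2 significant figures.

0.45

Equal flux requires L_p/d_p² = L_s/d_s², so d_p/d_s = √(L_p/L_s)
= √(0.200) = 0.4472.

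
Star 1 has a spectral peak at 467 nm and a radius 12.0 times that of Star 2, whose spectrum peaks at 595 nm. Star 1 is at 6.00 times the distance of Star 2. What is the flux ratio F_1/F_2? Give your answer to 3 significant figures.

10.5

Wien's law: T_1/T_2 = λ_2/λ_1 = 595/467 = 1.274.
L_1/L_2 = (R_1/R_2)²(T_1/T_2)⁴ = (12.0)²(1.274)⁴ = 379.5.
F_1/F_2 = (L_1/L_2)/(d_1/d_2)² = 379.5/(6.00)² = 10.54.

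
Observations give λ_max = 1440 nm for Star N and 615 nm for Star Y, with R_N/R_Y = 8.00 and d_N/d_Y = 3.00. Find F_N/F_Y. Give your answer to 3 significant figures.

Wien's law: T_N/T_Y = λ_Y/λ_N = 615/1440 = 0.4271.
L_N/L_Y = (R_N/R_Y)²(T_N/T_Y)⁴ = (8.00)²(0.4271)⁴ = 2.129.
F_N/F_Y = (L_N/L_Y)/(d_N/d_Y)² = 2.129/(3.00)² = 0.2366.

0.237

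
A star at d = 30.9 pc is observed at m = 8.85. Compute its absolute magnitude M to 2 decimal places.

6.40

M = m − 5 log₁₀(d/10 pc) = 8.85 − 5 log₁₀(30.9/10)
  = 8.85 − 5 × 0.490 = 8.85 − 2.45 = 6.40.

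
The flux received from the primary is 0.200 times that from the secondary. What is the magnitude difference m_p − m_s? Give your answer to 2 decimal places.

1.75

m_p − m_s = −2.5 log₁₀(F_p/F_s) = −2.5 log₁₀(0.200) = −2.5 × (-0.699) = 1.747.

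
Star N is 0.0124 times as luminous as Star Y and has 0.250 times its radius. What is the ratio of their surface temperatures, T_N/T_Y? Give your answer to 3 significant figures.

L ∝ R²T⁴ gives T ∝ (L/R²)^(1/4), so
T_N/T_Y = (0.0124 / 0.250²)^(1/4) = (0.1984)^(1/4) = 0.6674.

0.667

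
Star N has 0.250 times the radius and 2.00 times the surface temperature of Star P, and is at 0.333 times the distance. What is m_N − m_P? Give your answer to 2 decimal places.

L_N/L_P = (0.250)²(2.00)⁴ = 1.000.
F_N/F_P = (L_N/L_P)/(d_N/d_P)² = 1.000/0.1109 = 9.018.
m_N − m_P = −2.5 log₁₀(9.018) = -2.39.

-2.39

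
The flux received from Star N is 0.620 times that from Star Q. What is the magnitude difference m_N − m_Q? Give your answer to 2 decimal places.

0.52

m_N − m_Q = −2.5 log₁₀(F_N/F_Q) = −2.5 log₁₀(0.620) = −2.5 × (-0.208) = 0.519.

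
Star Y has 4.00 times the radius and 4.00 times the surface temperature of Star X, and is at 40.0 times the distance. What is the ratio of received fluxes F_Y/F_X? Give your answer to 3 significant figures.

L_Y/L_X = (R_Y/R_X)²(T_Y/T_X)⁴ = (4.00)² × (4.00)⁴ = 4096.
F_Y/F_X = (L_Y/L_X)/(d_Y/d_X)² = 4096 / (40.0)² = 2.560.

2.56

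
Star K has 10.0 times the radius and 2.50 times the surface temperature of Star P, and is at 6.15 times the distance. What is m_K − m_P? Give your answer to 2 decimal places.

-5.04

L_K/L_P = (10.0)²(2.50)⁴ = 3906.
F_K/F_P = (L_K/L_P)/(d_K/d_P)² = 3906/37.82 = 103.3.
m_K − m_P = −2.5 log₁₀(103.3) = -5.04.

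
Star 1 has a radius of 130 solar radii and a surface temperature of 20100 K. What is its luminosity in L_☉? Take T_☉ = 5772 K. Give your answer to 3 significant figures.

2.49×10^6 L_☉

L/L_☉ = (R/R_☉)² (T/T_☉)⁴ = (130)² × (20100/5772)⁴
       = 1.690×10^4 × (3.482)⁴ = 1.690×10^4 × 147.1 = 2.485×10^6.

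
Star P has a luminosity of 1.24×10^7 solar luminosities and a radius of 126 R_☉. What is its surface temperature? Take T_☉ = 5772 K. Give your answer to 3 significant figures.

T/T_☉ = (L/L_☉)^(1/4) / (R/R_☉)^(1/2)
T = 5772 × (1.24×10^7)^(1/4) / √(126) = 5772 × 59.34 / 11.22 = 3.051×10^4 K.

3.05×10^4 K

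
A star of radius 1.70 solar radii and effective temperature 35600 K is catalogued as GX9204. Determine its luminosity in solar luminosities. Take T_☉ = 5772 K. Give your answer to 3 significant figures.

4.18×10^3 solar luminosities

L/L_☉ = (R/R_☉)² (T/T_☉)⁴ = (1.70)² × (35600/5772)⁴
       = 2.890 × (6.168)⁴ = 2.890 × 1447 = 4182.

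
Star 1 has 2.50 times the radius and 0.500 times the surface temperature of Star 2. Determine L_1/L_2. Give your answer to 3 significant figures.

From the Stefan–Boltzmann law, L ∝ R²T⁴, so
L_1/L_2 = (R_1/R_2)² (T_1/T_2)⁴ = (2.50)² × (0.500)⁴ = 6.250 × 0.06250 = 0.3906.

0.391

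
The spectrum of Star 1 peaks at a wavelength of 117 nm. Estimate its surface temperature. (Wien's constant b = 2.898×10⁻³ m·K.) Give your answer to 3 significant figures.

T = b/λ_max = 2.898×10⁻³ / (117×10⁻⁹) = 2.477×10^4 K.

2.48×10^4 K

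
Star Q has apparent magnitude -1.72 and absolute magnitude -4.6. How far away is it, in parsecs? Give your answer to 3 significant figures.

m − M = 5 log₁₀(d/10 pc)
-1.72 − (-4.6) = 2.88 = 5 log₁₀(d/10)
d = 10 × 10^(2.88/5) = 10 × 10^0.576 = 37.67 pc.

37.7 pc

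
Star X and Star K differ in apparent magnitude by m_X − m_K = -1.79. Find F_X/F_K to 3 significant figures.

F_X/F_K = 10^(−(m_X − m_K)/2.5) = 10^(1.79/2.5) = 10^0.716 = 5.200.

5.20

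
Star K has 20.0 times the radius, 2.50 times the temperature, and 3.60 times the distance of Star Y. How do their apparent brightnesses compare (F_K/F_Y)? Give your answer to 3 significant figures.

L_K/L_Y = (R_K/R_Y)²(T_K/T_Y)⁴ = (20.0)² × (2.50)⁴ = 1.562×10^4.
F_K/F_Y = (L_K/L_Y)/(d_K/d_Y)² = 1.562×10^4 / (3.60)² = 1206.

1.21×10^3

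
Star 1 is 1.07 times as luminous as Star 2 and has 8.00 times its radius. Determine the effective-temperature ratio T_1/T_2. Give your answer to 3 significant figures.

0.360

L ∝ R²T⁴ gives T ∝ (L/R²)^(1/4), so
T_1/T_2 = (1.07 / 8.00²)^(1/4) = (0.01672)^(1/4) = 0.3596.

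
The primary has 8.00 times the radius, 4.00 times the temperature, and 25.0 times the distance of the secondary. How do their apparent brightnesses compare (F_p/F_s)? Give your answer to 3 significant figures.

L_p/L_s = (R_p/R_s)²(T_p/T_s)⁴ = (8.00)² × (4.00)⁴ = 1.638×10^4.
F_p/F_s = (L_p/L_s)/(d_p/d_s)² = 1.638×10^4 / (25.0)² = 26.21.

26.2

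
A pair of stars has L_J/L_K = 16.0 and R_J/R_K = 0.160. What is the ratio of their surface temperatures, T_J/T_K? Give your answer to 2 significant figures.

L ∝ R²T⁴ gives T ∝ (L/R²)^(1/4), so
T_J/T_K = (16.0 / 0.160²)^(1/4) = (625.0)^(1/4) = 5.000.

5.0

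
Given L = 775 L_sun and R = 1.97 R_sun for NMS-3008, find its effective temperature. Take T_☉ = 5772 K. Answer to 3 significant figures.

2.17×10^4 K

T/T_☉ = (L/L_☉)^(1/4) / (R/R_☉)^(1/2)
T = 5772 × (775)^(1/4) / √(1.97) = 5772 × 5.276 / 1.404 = 2.170×10^4 K.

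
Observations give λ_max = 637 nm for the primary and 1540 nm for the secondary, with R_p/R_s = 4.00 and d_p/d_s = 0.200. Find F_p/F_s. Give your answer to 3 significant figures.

1.37×10^4

Wien's law: T_p/T_s = λ_s/λ_p = 1540/637 = 2.418.
L_p/L_s = (R_p/R_s)²(T_p/T_s)⁴ = (4.00)²(2.418)⁴ = 546.6.
F_p/F_s = (L_p/L_s)/(d_p/d_s)² = 546.6/(0.200)² = 1.366×10^4.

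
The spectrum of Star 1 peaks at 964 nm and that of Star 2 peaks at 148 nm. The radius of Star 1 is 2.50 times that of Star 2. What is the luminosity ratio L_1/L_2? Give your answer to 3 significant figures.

Wien's law gives T ∝ 1/λ_max, so T_1/T_2 = λ_2/λ_1 = 148/964 = 0.1535.
Then L ∝ R²T⁴ gives L_1/L_2 = (2.50)² × (0.1535)⁴ = 6.250 × 5.556×10^-4 = 0.003472.

0.00347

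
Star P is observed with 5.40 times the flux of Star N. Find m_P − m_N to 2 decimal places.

m_P − m_N = −2.5 log₁₀(F_P/F_N) = −2.5 log₁₀(5.40) = −2.5 × (0.732) = -1.831.

-1.83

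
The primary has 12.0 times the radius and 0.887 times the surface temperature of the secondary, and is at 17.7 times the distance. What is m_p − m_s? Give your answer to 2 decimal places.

1.36

L_p/L_s = (12.0)²(0.887)⁴ = 89.14.
F_p/F_s = (L_p/L_s)/(d_p/d_s)² = 89.14/313.3 = 0.2845.
m_p − m_s = −2.5 log₁₀(0.2845) = 1.36.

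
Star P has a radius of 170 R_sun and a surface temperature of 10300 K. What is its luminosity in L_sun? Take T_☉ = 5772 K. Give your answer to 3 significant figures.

2.93×10^5 L_sun

L/L_☉ = (R/R_☉)² (T/T_☉)⁴ = (170)² × (10300/5772)⁴
       = 2.890×10^4 × (1.784)⁴ = 2.890×10^4 × 10.14 = 2.930×10^5.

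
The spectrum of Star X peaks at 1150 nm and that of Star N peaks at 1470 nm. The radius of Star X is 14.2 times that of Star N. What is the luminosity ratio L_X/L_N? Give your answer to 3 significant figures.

Wien's law gives T ∝ 1/λ_max, so T_X/T_N = λ_N/λ_X = 1470/1150 = 1.278.
Then L ∝ R²T⁴ gives L_X/L_N = (14.2)² × (1.278)⁴ = 201.6 × 2.670 = 538.3.

538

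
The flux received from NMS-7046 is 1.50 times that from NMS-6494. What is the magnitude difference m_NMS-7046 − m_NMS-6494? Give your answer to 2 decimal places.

m_NMS-7046 − m_NMS-6494 = −2.5 log₁₀(F_NMS-7046/F_NMS-6494) = −2.5 log₁₀(1.50) = −2.5 × (0.176) = -0.440.

-0.44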